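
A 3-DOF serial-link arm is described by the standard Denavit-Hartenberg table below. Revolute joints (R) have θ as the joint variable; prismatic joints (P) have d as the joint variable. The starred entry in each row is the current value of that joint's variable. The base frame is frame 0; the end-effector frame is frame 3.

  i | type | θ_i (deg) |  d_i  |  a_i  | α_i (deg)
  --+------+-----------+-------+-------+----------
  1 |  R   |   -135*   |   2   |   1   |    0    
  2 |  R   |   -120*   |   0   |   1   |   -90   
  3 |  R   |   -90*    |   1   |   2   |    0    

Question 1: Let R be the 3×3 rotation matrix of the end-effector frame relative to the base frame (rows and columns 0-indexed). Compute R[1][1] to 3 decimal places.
0.966

End-effector y-axis (col 1 of R) = (-0.2588,0.9659,-0.0000)
R[1][1] = 0.9659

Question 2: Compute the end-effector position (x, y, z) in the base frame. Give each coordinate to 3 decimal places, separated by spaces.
-1.932 -0.000 4.000

after link 1: o_1 = (-0.7071, -0.7071, 2.0000)
after link 2: o_2 = (-0.9659, 0.2588, 2.0000)
after link 3: o_3 = (-1.9319, -0.0000, 4.0000)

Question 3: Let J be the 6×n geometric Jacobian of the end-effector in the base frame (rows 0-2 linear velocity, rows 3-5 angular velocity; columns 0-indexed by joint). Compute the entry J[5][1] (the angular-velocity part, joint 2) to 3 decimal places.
1.000

axis z_1 = (0.0000,0.0000,1.0000); lever o_n−o_1 = (-1.2247,0.7071,2.0000)
cross product → J_v[:, 1] = (-0.7071,-1.2247,0.0000)
J_ω[:, 1] = z_1
entry J[5][1] = 1.0000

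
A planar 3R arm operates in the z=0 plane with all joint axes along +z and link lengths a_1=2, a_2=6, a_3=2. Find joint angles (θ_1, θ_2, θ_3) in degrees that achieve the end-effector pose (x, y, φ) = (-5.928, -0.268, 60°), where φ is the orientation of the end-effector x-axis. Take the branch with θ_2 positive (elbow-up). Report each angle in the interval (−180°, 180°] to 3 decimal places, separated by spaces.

wrist centre = target − a_3·(cos φ, sin φ) = (-6.9280, -2.0001)
cos θ_2 = (51.9974−2²−6²)/(2·2·6) = 0.4999; θ_2 = 60.0072° (elbow-up)
β = atan2(-2.0001,-6.9280) = -163.8971°; ψ = atan2(5.1965,4.9993) = 46.1079°
θ_1 = β − ψ = -210.0050°
θ_3 = φ − θ_1 − θ_2 = -150.0022° (wrapped to (-180°,180°])

149.995 60.007 -150.002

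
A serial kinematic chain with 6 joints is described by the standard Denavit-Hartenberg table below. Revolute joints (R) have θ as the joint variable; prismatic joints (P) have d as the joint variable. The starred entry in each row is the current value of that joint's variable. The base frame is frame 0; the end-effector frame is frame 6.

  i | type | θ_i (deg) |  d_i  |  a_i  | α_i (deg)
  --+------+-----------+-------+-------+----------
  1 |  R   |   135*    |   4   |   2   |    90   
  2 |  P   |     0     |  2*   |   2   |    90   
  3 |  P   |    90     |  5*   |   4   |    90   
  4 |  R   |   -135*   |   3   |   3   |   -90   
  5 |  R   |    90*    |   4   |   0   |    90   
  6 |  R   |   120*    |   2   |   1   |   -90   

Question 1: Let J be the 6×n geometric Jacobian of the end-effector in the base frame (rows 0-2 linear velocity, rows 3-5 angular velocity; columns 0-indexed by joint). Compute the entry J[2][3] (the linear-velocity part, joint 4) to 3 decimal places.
axis z_3 = (-0.7071,0.7071,-0.0000); lever o_n−o_3 = (-2.5419,2.4079,6.9763)
cross product → J_v[:, 3] = (4.9330,4.9330,0.0947)
J_ω[:, 3] = z_3
entry J[2][3] = 0.0947

0.095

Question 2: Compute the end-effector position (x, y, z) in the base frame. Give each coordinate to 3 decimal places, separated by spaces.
-1.128 9.479 5.976

after link 1: o_1 = (-1.4142, 1.4142, 4.0000)
after link 2: o_2 = (-1.4142, 4.2426, 4.0000)
after link 3: o_3 = (1.4142, 7.0711, -1.0000)
after link 4: o_4 = (-2.2071, 7.6924, 1.1213)
after link 5: o_5 = (-0.2071, 9.6924, 3.9497)
after link 6: o_6 = (-1.1276, 9.4790, 5.9763)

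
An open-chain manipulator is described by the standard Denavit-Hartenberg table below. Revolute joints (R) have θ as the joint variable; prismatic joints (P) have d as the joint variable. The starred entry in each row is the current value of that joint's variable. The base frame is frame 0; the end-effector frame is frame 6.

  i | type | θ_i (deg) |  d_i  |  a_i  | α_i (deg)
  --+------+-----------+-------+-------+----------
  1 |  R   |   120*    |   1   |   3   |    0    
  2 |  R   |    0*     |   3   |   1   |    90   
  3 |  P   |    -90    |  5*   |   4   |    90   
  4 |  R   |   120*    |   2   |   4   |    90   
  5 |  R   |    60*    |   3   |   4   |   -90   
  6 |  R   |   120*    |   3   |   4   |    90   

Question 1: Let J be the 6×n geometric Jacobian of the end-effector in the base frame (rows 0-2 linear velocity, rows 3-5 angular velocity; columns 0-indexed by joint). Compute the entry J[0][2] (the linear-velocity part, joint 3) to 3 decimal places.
0.866

prismatic axis z_2 = (0.8660,0.5000,0.0000)
J_v[:, 2] = z_2; J_ω[:, 2] = (0,0,0)
entry J[0][2] = 0.8660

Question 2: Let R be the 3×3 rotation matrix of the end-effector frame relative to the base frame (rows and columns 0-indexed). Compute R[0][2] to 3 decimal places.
0.483

End-effector z-axis (col 2 of R) = (0.4833,-0.5870,0.6495)
R[0][2] = 0.4833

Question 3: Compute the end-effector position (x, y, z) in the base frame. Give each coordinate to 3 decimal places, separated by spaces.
after link 1: o_1 = (-1.5000, 2.5981, 1.0000)
after link 2: o_2 = (-2.0000, 3.4641, 4.0000)
after link 3: o_3 = (2.3301, 5.9641, 0.0000)
after link 4: o_4 = (6.3301, 5.9641, 2.0000)
after link 5: o_5 = (10.8612, 4.5801, 0.4019)
after link 6: o_6 = (6.5466, 2.3571, 1.6029)

6.547 2.357 1.603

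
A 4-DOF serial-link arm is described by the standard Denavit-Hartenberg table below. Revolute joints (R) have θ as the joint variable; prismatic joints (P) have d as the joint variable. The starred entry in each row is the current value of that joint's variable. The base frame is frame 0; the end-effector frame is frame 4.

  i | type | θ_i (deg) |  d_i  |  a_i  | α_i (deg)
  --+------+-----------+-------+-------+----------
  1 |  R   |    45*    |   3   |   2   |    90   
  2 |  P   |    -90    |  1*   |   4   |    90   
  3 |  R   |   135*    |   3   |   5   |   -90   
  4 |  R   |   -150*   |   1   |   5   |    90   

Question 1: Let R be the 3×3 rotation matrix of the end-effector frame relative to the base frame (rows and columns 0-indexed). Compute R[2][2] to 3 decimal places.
-0.354

End-effector z-axis (col 2 of R) = (0.3624,0.8624,-0.3536)
R[2][2] = -0.3536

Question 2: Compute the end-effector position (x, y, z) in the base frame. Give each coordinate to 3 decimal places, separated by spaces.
-1.933 -3.017 0.181

after link 1: o_1 = (1.4142, 1.4142, 3.0000)
after link 2: o_2 = (2.1213, 0.7071, -1.0000)
after link 3: o_3 = (2.5000, -3.9142, 2.5355)
after link 4: o_4 = (-1.9328, -3.0169, 0.1808)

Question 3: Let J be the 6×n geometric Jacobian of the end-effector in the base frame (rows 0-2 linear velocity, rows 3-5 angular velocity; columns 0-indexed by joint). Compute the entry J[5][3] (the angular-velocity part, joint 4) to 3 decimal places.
0.707

axis z_3 = (-0.5000,0.5000,0.7071); lever o_n−o_3 = (-4.4328,0.8973,-2.3548)
cross product → J_v[:, 3] = (-1.8119,-4.3119,1.7678)
J_ω[:, 3] = z_3
entry J[5][3] = 0.7071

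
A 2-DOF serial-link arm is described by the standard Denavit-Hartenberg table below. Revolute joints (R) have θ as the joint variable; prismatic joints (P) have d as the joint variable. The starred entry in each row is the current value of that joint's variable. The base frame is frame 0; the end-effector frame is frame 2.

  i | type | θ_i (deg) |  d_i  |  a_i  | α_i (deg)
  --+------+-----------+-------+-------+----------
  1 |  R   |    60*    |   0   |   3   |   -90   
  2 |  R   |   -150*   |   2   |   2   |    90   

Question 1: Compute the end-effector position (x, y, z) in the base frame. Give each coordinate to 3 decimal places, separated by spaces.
-1.098 2.098 1.000

after link 1: o_1 = (1.5000, 2.5981, 0.0000)
after link 2: o_2 = (-1.0981, 2.0981, 1.0000)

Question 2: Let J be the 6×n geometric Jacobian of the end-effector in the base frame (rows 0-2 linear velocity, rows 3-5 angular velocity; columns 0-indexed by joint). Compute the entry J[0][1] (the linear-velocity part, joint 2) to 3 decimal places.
axis z_1 = (-0.8660,0.5000,0.0000); lever o_n−o_1 = (-2.5981,-0.5000,1.0000)
cross product → J_v[:, 1] = (0.5000,0.8660,1.7321)
J_ω[:, 1] = z_1
entry J[0][1] = 0.5000

0.500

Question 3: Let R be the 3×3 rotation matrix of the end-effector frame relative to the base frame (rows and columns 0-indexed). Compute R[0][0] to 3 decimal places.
End-effector x-axis (col 0 of R) = (-0.4330,-0.7500,0.5000)
R[0][0] = -0.4330

-0.433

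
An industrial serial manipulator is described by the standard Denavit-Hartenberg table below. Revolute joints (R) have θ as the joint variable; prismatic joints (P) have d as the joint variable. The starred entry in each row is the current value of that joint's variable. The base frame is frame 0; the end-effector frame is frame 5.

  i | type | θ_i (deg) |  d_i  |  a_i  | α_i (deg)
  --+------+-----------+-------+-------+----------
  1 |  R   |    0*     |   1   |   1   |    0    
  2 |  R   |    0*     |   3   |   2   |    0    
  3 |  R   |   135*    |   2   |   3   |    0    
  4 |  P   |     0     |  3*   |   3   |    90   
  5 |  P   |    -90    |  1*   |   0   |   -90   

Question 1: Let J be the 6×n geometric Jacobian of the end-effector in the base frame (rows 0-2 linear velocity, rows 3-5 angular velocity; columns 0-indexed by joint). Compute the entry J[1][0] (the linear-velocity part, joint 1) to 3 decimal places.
axis z_0 = ẑ; lever o_n−o_0 = (-0.5355,4.9497,9.0000)
cross product → J_v[:, 0] = (-4.9497,-0.5355,0.0000)
J_ω[:, 0] = z_0
entry J[1][0] = -0.5355

-0.536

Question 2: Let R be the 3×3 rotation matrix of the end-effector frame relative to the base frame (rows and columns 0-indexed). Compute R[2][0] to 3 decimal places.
End-effector x-axis (col 0 of R) = (0.0000,0.0000,-1.0000)
R[2][0] = -1.0000

-1.000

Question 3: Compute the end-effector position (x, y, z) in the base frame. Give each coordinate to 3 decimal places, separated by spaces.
after link 1: o_1 = (1.0000, 0.0000, 1.0000)
after link 2: o_2 = (3.0000, 0.0000, 4.0000)
after link 3: o_3 = (0.8787, 2.1213, 6.0000)
after link 4: o_4 = (-1.2426, 4.2426, 9.0000)
after link 5: o_5 = (-0.5355, 4.9497, 9.0000)

-0.536 4.950 9.000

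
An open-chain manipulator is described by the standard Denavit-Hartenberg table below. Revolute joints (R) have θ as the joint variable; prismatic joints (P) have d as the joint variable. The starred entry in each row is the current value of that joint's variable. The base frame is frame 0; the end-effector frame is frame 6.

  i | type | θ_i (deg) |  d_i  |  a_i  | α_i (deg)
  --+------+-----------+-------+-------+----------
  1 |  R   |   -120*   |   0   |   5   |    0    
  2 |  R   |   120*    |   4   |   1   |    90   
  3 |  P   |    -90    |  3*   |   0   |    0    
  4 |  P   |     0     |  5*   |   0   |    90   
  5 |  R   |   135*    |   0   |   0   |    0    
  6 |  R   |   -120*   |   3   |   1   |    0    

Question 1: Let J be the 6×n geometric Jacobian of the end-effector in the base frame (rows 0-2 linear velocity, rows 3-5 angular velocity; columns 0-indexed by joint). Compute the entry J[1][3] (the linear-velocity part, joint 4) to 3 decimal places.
prismatic axis z_3 = (0.0000,-1.0000,0.0000)
J_v[:, 3] = z_3; J_ω[:, 3] = (0,0,0)
entry J[1][3] = -1.0000

-1.000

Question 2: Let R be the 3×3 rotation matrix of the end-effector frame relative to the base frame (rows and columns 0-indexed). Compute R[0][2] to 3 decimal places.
-1.000

End-effector z-axis (col 2 of R) = (-1.0000,-0.0000,-0.0000)
R[0][2] = -1.0000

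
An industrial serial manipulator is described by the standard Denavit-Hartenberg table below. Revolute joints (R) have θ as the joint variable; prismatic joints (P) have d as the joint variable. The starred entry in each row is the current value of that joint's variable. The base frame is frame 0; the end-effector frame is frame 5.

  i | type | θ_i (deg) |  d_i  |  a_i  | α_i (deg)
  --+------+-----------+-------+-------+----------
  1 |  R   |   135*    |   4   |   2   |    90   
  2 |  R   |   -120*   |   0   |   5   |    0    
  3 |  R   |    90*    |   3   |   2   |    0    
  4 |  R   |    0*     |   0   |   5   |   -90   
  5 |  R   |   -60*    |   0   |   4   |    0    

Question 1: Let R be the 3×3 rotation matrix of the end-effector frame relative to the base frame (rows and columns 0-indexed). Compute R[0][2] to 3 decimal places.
-0.354

End-effector z-axis (col 2 of R) = (-0.3536,0.3536,0.8660)
R[0][2] = -0.3536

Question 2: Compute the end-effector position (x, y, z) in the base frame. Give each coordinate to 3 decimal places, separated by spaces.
-0.587 9.729 -4.830

after link 1: o_1 = (-1.4142, 1.4142, 4.0000)
after link 2: o_2 = (0.3536, -0.3536, -0.3301)
after link 3: o_3 = (1.2501, 2.9925, -1.3301)
after link 4: o_4 = (-1.8117, 6.0544, -3.8301)
after link 5: o_5 = (-0.5870, 9.7286, -4.8301)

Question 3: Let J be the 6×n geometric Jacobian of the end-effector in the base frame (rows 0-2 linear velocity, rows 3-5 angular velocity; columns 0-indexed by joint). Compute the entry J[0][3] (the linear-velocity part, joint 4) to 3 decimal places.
-2.475

axis z_3 = (0.7071,0.7071,0.0000); lever o_n−o_3 = (-1.8371,6.7361,-3.5000)
cross product → J_v[:, 3] = (-2.4749,2.4749,6.0622)
J_ω[:, 3] = z_3
entry J[0][3] = -2.4749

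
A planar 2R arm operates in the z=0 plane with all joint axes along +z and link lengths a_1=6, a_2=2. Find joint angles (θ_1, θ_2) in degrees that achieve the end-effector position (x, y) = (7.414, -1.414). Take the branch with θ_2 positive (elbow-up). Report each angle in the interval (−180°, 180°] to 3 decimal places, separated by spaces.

cos θ_2 = (56.9668−6²−2²)/(2·6·2) = 0.7069; θ_2 = 45.0127° (elbow-up)
β = atan2(-1.4140,7.4140) = -10.7978°; ψ = atan2(1.4145,7.4139) = 10.8019°
θ_1 = β − ψ = -21.5997°

-21.600 45.013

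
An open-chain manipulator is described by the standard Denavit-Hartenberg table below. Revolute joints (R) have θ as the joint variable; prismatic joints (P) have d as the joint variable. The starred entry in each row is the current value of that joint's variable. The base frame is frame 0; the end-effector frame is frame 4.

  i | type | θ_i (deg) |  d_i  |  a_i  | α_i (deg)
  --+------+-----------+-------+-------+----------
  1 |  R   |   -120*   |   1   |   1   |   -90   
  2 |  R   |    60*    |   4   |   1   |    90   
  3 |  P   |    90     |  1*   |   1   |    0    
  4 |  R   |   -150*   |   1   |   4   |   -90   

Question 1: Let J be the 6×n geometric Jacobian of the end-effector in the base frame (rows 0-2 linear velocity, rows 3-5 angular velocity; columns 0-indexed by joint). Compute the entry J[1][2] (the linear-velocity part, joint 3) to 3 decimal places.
-0.750

prismatic axis z_2 = (-0.4330,-0.7500,0.5000)
J_v[:, 2] = z_2; J_ω[:, 2] = (0,0,0)
entry J[1][2] = -0.7500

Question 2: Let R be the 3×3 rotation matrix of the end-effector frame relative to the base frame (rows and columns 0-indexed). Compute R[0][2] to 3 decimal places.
End-effector z-axis (col 2 of R) = (0.2165,-0.6250,-0.7500)
R[0][2] = 0.2165

0.217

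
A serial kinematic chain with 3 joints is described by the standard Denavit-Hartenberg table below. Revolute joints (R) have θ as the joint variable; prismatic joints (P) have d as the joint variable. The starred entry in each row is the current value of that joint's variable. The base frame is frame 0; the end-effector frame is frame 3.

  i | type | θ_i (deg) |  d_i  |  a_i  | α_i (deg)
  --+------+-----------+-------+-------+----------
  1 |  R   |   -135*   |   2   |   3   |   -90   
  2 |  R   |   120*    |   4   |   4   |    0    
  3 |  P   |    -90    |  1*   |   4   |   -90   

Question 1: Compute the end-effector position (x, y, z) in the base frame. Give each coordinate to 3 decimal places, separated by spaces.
after link 1: o_1 = (-2.1213, -2.1213, 2.0000)
after link 2: o_2 = (2.1213, -3.5355, -1.4641)
after link 3: o_3 = (0.3789, -6.6921, -3.4641)

0.379 -6.692 -3.464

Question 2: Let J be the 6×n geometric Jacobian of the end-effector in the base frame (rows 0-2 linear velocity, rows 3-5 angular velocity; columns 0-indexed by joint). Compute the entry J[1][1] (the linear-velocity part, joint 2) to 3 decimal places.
3.864

axis z_1 = (0.7071,-0.7071,0.0000); lever o_n−o_1 = (2.5003,-4.5708,-5.4641)
cross product → J_v[:, 1] = (3.8637,3.8637,-1.4641)
J_ω[:, 1] = z_1
entry J[1][1] = 3.8637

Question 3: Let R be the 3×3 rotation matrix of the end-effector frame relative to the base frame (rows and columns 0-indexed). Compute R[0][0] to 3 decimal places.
End-effector x-axis (col 0 of R) = (-0.6124,-0.6124,-0.5000)
R[0][0] = -0.6124

-0.612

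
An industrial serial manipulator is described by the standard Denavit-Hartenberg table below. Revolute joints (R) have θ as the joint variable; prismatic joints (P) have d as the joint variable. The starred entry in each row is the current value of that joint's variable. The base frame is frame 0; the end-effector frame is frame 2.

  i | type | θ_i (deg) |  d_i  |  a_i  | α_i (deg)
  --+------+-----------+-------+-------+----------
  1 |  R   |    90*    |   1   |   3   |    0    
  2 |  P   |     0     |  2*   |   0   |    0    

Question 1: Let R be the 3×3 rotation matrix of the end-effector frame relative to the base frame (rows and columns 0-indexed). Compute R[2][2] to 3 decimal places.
End-effector z-axis (col 2 of R) = (0.0000,0.0000,1.0000)
R[2][2] = 1.0000

1.000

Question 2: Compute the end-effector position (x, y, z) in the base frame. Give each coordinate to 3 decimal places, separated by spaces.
after link 1: o_1 = (0.0000, 3.0000, 1.0000)
after link 2: o_2 = (0.0000, 3.0000, 3.0000)

0.000 3.000 3.000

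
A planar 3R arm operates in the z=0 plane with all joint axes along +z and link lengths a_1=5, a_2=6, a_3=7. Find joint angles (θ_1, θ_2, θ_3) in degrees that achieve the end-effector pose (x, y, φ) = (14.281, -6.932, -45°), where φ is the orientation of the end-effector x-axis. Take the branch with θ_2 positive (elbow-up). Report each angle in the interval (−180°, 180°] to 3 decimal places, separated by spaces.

-44.997 59.998 -60.002

wrist centre = target − a_3·(cos φ, sin φ) = (9.3313, -1.9823)
cos θ_2 = (91.0016−5²−6²)/(2·5·6) = 0.5000; θ_2 = 59.9982° (elbow-up)
β = atan2(-1.9823,9.3313) = -11.9931°; ψ = atan2(5.1961,8.0002) = 33.0035°
θ_1 = β − ψ = -44.9967°
θ_3 = φ − θ_1 − θ_2 = -60.0016° (wrapped to (-180°,180°])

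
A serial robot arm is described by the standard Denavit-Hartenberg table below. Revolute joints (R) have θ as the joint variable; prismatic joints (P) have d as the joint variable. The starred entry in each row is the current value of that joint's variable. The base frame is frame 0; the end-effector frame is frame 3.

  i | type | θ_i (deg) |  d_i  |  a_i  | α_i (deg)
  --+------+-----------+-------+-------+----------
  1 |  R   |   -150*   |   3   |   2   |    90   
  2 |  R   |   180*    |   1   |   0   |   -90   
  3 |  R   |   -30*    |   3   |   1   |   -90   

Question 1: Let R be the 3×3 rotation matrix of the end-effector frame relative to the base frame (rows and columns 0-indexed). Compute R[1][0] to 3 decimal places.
End-effector x-axis (col 0 of R) = (0.5000,0.8660,0.0000)
R[1][0] = 0.8660

0.866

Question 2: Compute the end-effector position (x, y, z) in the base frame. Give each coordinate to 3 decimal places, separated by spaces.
-1.732 0.732 0.000

after link 1: o_1 = (-1.7321, -1.0000, 3.0000)
after link 2: o_2 = (-2.2321, -0.1340, 3.0000)
after link 3: o_3 = (-1.7321, 0.7321, 0.0000)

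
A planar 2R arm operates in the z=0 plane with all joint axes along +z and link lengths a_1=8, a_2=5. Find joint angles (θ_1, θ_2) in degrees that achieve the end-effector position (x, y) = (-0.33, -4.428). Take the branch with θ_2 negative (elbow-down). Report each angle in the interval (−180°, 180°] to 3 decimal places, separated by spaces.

cos θ_2 = (19.7161−8²−5²)/(2·8·5) = -0.8660; θ_2 = -150.0027° (elbow-down)
β = atan2(-4.4280,-0.3300) = -94.2621°; ψ = atan2(-2.4998,3.6698) = -34.2623°
θ_1 = β − ψ = -59.9999°

-60.000 -150.003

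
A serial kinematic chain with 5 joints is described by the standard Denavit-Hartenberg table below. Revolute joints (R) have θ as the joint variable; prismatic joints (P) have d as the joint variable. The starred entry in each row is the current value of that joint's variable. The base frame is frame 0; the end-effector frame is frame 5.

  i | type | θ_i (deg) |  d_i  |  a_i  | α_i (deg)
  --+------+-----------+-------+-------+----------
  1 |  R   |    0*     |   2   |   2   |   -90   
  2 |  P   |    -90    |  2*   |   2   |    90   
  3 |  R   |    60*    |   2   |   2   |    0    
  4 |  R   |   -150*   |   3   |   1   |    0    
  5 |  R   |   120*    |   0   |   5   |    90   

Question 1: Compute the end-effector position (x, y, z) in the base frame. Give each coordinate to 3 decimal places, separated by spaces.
after link 1: o_1 = (2.0000, 0.0000, 2.0000)
after link 2: o_2 = (2.0000, 2.0000, 4.0000)
after link 3: o_3 = (0.0000, 3.7321, 5.0000)
after link 4: o_4 = (-3.0000, 2.7321, 5.0000)
after link 5: o_5 = (-3.0000, 5.2321, 9.3301)

-3.000 5.232 9.330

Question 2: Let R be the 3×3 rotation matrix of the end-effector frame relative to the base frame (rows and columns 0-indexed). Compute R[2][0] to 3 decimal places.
End-effector x-axis (col 0 of R) = (0.0000,0.5000,0.8660)
R[2][0] = 0.8660

0.866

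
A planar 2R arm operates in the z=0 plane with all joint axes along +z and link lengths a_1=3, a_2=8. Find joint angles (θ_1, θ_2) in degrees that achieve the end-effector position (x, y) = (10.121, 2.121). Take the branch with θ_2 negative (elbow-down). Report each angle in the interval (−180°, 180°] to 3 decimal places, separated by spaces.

cos θ_2 = (106.9333−3²−8²)/(2·3·8) = 0.7069; θ_2 = -45.0132° (elbow-down)
β = atan2(2.1210,10.1210) = 11.8359°; ψ = atan2(-5.6582,8.6555) = -33.1728°
θ_1 = β − ψ = 45.0087°

45.009 -45.013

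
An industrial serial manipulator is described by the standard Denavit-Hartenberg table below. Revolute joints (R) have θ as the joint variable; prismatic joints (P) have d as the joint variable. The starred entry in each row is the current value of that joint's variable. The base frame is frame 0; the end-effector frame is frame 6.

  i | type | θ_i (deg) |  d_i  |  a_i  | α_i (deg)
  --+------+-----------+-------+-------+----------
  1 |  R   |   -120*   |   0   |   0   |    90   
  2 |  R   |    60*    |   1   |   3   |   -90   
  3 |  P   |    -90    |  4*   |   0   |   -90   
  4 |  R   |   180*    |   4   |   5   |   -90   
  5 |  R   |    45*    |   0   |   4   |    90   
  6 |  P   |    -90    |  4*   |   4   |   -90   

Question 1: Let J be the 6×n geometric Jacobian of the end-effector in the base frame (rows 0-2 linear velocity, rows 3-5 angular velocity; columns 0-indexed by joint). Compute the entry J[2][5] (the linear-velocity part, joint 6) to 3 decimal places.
0.612

prismatic axis z_5 = (0.4356,-0.6597,0.6124)
J_v[:, 5] = z_5; J_ω[:, 5] = (0,0,0)
entry J[2][5] = 0.6124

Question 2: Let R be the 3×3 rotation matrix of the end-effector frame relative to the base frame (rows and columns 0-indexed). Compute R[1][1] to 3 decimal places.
End-effector y-axis (col 1 of R) = (-0.4356,0.6597,-0.6124)
R[1][1] = 0.6597

0.660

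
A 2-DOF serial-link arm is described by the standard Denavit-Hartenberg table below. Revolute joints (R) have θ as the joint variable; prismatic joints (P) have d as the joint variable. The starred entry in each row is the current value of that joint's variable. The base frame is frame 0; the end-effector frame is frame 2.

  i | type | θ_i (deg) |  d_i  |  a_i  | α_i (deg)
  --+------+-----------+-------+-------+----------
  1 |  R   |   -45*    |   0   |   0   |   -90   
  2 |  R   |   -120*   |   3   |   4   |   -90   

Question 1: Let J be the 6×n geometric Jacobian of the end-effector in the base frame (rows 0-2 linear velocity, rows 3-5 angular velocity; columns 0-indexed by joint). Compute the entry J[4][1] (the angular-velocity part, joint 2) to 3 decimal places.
0.707

axis z_1 = (0.7071,0.7071,0.0000); lever o_n−o_1 = (0.7071,3.5355,3.4641)
cross product → J_v[:, 1] = (2.4495,-2.4495,2.0000)
J_ω[:, 1] = z_1
entry J[4][1] = 0.7071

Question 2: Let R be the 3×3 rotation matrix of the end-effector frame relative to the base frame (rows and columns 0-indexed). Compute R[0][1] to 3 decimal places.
End-effector y-axis (col 1 of R) = (-0.7071,-0.7071,-0.0000)
R[0][1] = -0.7071

-0.707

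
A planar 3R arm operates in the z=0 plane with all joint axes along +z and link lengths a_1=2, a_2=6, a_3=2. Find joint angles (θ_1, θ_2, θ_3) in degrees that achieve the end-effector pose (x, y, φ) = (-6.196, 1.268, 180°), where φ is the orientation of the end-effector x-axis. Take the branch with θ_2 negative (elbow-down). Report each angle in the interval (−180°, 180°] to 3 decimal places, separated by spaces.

wrist centre = target − a_3·(cos φ, sin φ) = (-4.1960, 1.2680)
cos θ_2 = (19.2142−2²−6²)/(2·2·6) = -0.8661; θ_2 = -150.0055° (elbow-down)
β = atan2(1.2680,-4.1960) = 163.1856°; ψ = atan2(-2.9995,-3.1964) = -136.8205°
θ_1 = β − ψ = 300.0061°
θ_3 = φ − θ_1 − θ_2 = 29.9994° (wrapped to (-180°,180°])

-59.994 -150.005 29.999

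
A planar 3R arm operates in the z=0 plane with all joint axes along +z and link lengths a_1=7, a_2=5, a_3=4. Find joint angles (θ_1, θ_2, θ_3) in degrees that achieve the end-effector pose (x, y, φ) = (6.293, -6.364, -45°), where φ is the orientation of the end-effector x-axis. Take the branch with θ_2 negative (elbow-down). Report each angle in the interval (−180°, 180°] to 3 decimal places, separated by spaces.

wrist centre = target − a_3·(cos φ, sin φ) = (3.4646, -3.5356)
cos θ_2 = (24.5035−7²−5²)/(2·7·5) = -0.7071; θ_2 = -134.9988° (elbow-down)
β = atan2(-3.5356,3.4646) = -45.5811°; ψ = atan2(-3.5356,3.4645) = -45.5817°
θ_1 = β − ψ = 0.0006°
θ_3 = φ − θ_1 − θ_2 = 89.9983° (wrapped to (-180°,180°])

0.001 -134.999 89.998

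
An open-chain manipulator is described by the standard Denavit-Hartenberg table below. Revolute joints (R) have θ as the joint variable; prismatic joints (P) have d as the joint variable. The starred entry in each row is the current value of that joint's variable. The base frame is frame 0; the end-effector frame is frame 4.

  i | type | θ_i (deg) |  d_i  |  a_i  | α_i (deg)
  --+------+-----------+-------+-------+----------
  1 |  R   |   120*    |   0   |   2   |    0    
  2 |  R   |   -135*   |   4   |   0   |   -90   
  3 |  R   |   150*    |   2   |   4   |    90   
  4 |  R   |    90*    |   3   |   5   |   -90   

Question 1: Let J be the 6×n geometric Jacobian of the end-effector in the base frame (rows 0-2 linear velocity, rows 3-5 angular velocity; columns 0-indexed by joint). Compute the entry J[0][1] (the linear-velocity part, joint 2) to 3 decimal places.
axis z_1 = (0.0000,0.0000,1.0000); lever o_n−o_1 = (-0.0854,7.2698,-0.5981)
cross product → J_v[:, 1] = (-7.2698,-0.0854,0.0000)
J_ω[:, 1] = z_1
entry J[0][1] = -7.2698

-7.270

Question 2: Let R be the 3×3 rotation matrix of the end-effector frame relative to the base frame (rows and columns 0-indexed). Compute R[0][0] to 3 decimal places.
0.259

End-effector x-axis (col 0 of R) = (0.2588,0.9659,0.0000)
R[0][0] = 0.2588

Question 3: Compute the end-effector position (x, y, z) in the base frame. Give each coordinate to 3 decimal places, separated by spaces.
after link 1: o_1 = (-1.0000, 1.7321, 0.0000)
after link 2: o_2 = (-1.0000, 1.7321, 4.0000)
after link 3: o_3 = (-3.8284, 4.5605, 2.0000)
after link 4: o_4 = (-1.0854, 9.0019, -0.5981)

-1.085 9.002 -0.598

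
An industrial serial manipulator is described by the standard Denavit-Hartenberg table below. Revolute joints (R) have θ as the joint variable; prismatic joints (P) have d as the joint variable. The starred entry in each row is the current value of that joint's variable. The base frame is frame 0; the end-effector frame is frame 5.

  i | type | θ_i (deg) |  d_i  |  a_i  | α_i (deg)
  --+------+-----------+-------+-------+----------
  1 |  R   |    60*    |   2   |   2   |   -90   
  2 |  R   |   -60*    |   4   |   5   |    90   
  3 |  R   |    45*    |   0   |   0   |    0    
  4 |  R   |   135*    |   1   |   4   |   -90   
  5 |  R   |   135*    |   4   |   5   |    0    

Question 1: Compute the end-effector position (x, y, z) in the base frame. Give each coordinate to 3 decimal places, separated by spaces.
3.232 5.598 4.660

after link 1: o_1 = (1.0000, 1.7321, 2.0000)
after link 2: o_2 = (-1.2141, 5.8971, 6.3301)
after link 3: o_3 = (-1.2141, 5.8971, 6.3301)
after link 4: o_4 = (-2.6471, 3.4151, 3.3660)
after link 5: o_5 = (3.2318, 5.5976, 4.6601)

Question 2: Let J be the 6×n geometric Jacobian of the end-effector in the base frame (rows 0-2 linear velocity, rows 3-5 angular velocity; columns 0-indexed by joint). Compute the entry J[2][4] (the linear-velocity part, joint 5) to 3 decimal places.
axis z_4 = (0.8660,-0.5000,-0.0000); lever o_n−o_4 = (5.8789,2.1826,1.2941)
cross product → J_v[:, 4] = (-0.6470,-1.1207,4.8296)
J_ω[:, 4] = z_4
entry J[2][4] = 4.8296

4.830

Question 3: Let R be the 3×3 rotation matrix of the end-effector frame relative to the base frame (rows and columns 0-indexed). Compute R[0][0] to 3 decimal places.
0.483

End-effector x-axis (col 0 of R) = (0.4830,0.8365,0.2588)
R[0][0] = 0.4830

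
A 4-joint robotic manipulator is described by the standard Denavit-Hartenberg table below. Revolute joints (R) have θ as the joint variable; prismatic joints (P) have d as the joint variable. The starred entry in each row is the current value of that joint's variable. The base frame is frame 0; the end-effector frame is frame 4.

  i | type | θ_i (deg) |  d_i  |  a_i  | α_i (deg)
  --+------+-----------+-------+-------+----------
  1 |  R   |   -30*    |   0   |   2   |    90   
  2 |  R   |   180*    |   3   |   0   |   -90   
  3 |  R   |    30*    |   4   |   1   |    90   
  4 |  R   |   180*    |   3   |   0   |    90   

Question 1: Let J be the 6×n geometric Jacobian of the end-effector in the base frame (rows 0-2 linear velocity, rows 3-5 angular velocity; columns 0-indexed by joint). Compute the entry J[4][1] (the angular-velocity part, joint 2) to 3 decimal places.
-0.866

axis z_1 = (-0.5000,-0.8660,0.0000); lever o_n−o_1 = (-4.5981,-3.2321,-4.0000)
cross product → J_v[:, 1] = (3.4641,-2.0000,-2.3660)
J_ω[:, 1] = z_1
entry J[4][1] = -0.8660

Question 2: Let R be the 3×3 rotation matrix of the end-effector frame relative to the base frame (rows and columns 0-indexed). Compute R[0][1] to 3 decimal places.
End-effector y-axis (col 1 of R) = (-0.8660,-0.5000,0.0000)
R[0][1] = -0.8660

-0.866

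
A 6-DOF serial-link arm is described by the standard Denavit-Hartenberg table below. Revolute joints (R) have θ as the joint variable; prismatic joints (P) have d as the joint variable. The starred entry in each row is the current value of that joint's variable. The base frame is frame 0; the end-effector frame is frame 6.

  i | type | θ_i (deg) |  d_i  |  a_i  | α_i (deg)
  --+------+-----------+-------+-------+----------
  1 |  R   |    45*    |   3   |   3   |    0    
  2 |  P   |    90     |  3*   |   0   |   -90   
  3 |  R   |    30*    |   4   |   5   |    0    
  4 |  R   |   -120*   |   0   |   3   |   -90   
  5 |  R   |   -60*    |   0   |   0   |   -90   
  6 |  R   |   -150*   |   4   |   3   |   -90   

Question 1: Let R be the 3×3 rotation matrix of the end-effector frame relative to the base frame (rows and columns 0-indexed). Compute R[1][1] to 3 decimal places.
-0.354

End-effector y-axis (col 1 of R) = (-0.3536,-0.3536,-0.8660)
R[1][1] = -0.3536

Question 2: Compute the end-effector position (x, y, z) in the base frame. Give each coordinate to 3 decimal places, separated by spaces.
-1.824 6.421 8.665

after link 1: o_1 = (2.1213, 2.1213, 3.0000)
after link 2: o_2 = (2.1213, 2.1213, 6.0000)
after link 3: o_3 = (-3.7690, 2.3548, 3.5000)
after link 4: o_4 = (-3.7690, 2.3548, 6.5000)
after link 5: o_5 = (-3.7690, 2.3548, 6.5000)
after link 6: o_6 = (-1.8244, 6.4206, 8.6651)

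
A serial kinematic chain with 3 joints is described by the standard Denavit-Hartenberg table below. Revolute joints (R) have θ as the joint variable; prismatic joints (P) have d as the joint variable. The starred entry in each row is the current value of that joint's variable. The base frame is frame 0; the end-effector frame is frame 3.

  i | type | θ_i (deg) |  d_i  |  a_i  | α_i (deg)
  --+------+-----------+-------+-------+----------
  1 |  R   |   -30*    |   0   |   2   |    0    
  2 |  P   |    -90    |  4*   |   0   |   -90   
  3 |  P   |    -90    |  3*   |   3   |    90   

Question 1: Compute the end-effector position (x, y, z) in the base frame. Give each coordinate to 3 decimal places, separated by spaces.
4.330 -2.500 7.000

after link 1: o_1 = (1.7321, -1.0000, 0.0000)
after link 2: o_2 = (1.7321, -1.0000, 4.0000)
after link 3: o_3 = (4.3301, -2.5000, 7.0000)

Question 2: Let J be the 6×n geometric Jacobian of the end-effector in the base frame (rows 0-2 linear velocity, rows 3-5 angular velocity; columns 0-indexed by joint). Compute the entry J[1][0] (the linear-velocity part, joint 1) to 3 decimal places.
4.330

axis z_0 = ẑ; lever o_n−o_0 = (4.3301,-2.5000,7.0000)
cross product → J_v[:, 0] = (2.5000,4.3301,-0.0000)
J_ω[:, 0] = z_0
entry J[1][0] = 4.3301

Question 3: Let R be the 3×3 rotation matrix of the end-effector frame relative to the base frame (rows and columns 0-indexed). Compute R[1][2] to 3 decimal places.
End-effector z-axis (col 2 of R) = (0.5000,0.8660,0.0000)
R[1][2] = 0.8660

0.866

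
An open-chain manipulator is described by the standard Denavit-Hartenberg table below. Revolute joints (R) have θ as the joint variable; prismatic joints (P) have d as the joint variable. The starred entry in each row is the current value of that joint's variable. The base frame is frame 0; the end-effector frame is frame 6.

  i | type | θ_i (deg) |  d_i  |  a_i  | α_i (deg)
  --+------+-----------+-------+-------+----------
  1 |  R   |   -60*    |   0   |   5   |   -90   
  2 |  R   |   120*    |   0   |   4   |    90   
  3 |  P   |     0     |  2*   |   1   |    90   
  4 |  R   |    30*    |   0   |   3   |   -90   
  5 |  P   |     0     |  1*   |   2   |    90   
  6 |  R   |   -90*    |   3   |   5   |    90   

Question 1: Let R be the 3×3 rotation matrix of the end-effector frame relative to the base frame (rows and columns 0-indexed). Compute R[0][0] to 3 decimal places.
End-effector x-axis (col 0 of R) = (-0.5000,0.8660,-0.0000)
R[0][0] = -0.5000

-0.500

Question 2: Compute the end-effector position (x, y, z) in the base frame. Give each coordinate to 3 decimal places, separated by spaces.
-2.482 -1.701 -10.330

after link 1: o_1 = (2.5000, -4.3301, 0.0000)
after link 2: o_2 = (1.5000, -2.5981, -3.4641)
after link 3: o_3 = (2.1160, -3.6651, -5.3301)
after link 4: o_4 = (2.1160, -3.6651, -8.3301)
after link 5: o_5 = (2.6160, -4.5311, -10.3301)
after link 6: o_6 = (-2.4821, -1.7010, -10.3301)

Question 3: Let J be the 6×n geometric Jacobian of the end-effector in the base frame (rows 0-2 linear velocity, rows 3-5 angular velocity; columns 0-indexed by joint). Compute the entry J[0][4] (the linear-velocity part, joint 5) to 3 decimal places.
prismatic axis z_4 = (0.5000,-0.8660,0.0000)
J_v[:, 4] = z_4; J_ω[:, 4] = (0,0,0)
entry J[0][4] = 0.5000

0.500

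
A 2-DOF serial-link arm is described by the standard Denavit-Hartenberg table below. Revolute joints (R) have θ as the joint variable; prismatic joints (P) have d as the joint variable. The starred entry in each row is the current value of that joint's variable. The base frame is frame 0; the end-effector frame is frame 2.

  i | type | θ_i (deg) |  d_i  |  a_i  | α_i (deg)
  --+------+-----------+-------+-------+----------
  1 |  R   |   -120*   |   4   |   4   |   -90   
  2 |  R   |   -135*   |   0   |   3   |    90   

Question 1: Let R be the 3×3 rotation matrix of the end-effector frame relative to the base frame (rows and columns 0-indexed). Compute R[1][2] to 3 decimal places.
0.612

End-effector z-axis (col 2 of R) = (0.3536,0.6124,-0.7071)
R[1][2] = 0.6124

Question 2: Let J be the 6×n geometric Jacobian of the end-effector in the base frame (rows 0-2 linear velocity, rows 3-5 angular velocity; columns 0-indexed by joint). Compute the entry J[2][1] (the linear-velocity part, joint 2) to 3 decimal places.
2.121

axis z_1 = (0.8660,-0.5000,0.0000); lever o_n−o_1 = (1.0607,1.8371,2.1213)
cross product → J_v[:, 1] = (-1.0607,-1.8371,2.1213)
J_ω[:, 1] = z_1
entry J[2][1] = 2.1213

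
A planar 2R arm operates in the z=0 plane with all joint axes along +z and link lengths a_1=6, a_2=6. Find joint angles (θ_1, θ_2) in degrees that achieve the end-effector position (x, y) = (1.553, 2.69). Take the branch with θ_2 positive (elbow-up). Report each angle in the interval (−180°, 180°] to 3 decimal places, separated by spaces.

-14.997 149.997

cos θ_2 = (9.6479−6²−6²)/(2·6·6) = -0.8660; θ_2 = 149.9972° (elbow-up)
β = atan2(2.6900,1.5530) = 60.0012°; ψ = atan2(3.0003,0.8040) = 74.9986°
θ_1 = β − ψ = -14.9975°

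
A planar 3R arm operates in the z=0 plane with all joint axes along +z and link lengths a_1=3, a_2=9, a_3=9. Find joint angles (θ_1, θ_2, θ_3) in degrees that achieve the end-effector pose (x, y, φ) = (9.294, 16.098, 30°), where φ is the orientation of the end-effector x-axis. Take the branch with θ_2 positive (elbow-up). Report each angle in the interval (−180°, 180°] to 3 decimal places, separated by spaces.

59.997 30.005 -60.002

wrist centre = target − a_3·(cos φ, sin φ) = (1.4998, 11.5980)
cos θ_2 = (136.7629−3²−9²)/(2·3·9) = 0.8660; θ_2 = 30.0052° (elbow-up)
β = atan2(11.5980,1.4998) = 82.6318°; ψ = atan2(4.5007,10.7938) = 22.6347°
θ_1 = β − ψ = 59.9971°
θ_3 = φ − θ_1 − θ_2 = -60.0023° (wrapped to (-180°,180°])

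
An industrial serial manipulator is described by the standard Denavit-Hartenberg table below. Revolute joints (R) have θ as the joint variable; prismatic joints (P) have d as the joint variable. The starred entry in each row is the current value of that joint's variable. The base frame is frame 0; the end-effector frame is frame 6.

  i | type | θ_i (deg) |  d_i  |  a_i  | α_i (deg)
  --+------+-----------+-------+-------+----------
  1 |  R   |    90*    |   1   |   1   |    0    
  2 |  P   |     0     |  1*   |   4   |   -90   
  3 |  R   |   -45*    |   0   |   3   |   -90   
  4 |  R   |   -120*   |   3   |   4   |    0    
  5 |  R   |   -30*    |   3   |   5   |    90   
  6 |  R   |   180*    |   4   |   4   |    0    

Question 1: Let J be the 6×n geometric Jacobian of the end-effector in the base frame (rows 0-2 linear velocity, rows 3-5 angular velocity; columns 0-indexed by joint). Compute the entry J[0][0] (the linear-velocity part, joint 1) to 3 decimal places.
-7.923

axis z_0 = ẑ; lever o_n−o_0 = (-0.5000,7.9232,-3.5621)
cross product → J_v[:, 0] = (-7.9232,-0.5000,0.0000)
J_ω[:, 0] = z_0
entry J[0][0] = -7.9232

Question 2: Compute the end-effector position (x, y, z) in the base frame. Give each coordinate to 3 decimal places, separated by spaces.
after link 1: o_1 = (0.0000, 1.0000, 1.0000)
after link 2: o_2 = (0.0000, 5.0000, 2.0000)
after link 3: o_3 = (0.0000, 7.1213, 4.1213)
after link 4: o_4 = (-3.4641, 7.8284, 0.5858)
after link 5: o_5 = (-5.9641, 6.8879, -4.5974)
after link 6: o_6 = (-0.5000, 7.9232, -3.5621)

-0.500 7.923 -3.562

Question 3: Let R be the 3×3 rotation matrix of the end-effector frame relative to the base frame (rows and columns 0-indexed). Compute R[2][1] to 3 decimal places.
End-effector y-axis (col 1 of R) = (0.0000,-0.7071,0.7071)
R[2][1] = 0.7071

0.707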